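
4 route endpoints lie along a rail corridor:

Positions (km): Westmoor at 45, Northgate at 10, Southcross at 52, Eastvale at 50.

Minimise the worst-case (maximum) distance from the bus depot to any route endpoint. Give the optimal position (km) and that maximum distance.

The 1-center on a line is the midpoint of the two extreme points: leftmost at 10, rightmost at 52.
Optimal location = (10 + 52)/2 = 31; maximum distance = (52 − 10)/2 = 21.

location 31, max distance 21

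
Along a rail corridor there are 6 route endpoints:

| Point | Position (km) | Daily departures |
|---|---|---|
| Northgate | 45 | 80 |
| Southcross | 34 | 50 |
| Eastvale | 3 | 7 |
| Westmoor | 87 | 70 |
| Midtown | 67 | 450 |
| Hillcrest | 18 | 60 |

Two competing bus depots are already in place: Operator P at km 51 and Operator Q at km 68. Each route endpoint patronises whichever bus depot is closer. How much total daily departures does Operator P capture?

197

The indifferent point is the midpoint (51+68)/2 = 59.5; route endpoints left of it (closer to Operator P at 51) go to Operator P, those right go to Operator Q.
  Eastvale at 3 (w=7) → Operator P
  Hillcrest at 18 (w=60) → Operator P
  Southcross at 34 (w=50) → Operator P
  Northgate at 45 (w=80) → Operator P
  Midtown at 67 (w=450) → Operator Q
  Westmoor at 87 (w=70) → Operator Q
Operator P captures 197; Operator Q captures 520.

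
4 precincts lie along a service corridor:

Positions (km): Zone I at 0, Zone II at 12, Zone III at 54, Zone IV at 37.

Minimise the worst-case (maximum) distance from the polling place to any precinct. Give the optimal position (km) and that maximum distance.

location 27, max distance 27

The 1-center on a line is the midpoint of the two extreme points: leftmost at 0, rightmost at 54.
Optimal location = (0 + 54)/2 = 27; maximum distance = (54 − 0)/2 = 27.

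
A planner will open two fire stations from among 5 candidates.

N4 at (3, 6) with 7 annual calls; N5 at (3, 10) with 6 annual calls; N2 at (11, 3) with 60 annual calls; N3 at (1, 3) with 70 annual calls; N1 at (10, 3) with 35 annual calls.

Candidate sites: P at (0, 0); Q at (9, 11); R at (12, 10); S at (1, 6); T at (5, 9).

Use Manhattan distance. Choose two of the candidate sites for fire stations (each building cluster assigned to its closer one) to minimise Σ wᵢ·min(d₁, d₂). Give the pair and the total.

{R, S}, total 1055

Evaluate every pair (each demand assigned to the nearer of the two):
  {R, S}: total = 1055
  {Q, S}: total = 1175
  {P, R}: total = 1192
  {P, Q}: total = 1300
  {S, T}: total = 1347
  {P, T}: total = 1438
  {P, S}: total = 1460
  {R, T}: total = 1548
  {Q, T}: total = 1668
  {Q, R}: total = 2034
Best pair: {R, S} with total 1055.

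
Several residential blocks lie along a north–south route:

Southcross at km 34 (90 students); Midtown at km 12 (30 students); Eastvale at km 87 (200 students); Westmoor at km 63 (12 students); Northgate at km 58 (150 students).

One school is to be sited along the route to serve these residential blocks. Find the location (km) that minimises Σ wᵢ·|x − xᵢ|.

x = 58

For a sum of weighted absolute distances on a line, the optimum is the weighted median (not the mean). Total weight W = 482; half-weight = 241.
Sort by position and accumulate weight:
  km 12 (Midtown, w=30) → cum 30
  km 34 (Southcross, w=90) → cum 120
  km 58 (Northgate, w=150) → cum 270  ≥ 241 → median here
  km 63 (Westmoor, w=12) → cum 282
  km 87 (Eastvale, w=200) → cum 482
Optimal location: km 58.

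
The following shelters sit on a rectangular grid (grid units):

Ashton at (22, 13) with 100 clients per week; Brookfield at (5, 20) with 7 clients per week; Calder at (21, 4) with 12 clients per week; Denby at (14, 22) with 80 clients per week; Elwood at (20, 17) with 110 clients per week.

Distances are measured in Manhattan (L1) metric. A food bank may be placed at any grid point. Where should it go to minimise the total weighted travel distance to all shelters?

Manhattan distance separates: Σwᵢ(|x−xᵢ|+|y−yᵢ|) = Σwᵢ|x−xᵢ| + Σwᵢ|y−yᵢ|, so x and y are optimised independently as 1-D weighted medians.
Total weight W = 309; half = 154.5.
x-coordinate, sorted with cumulative weight:
  x=5 (Brookfield, w=7) cum 7
  x=14 (Denby, w=80) cum 87
  x=20 (Elwood, w=110) cum 197  ← median
  x=21 (Calder, w=12) cum 209
  x=22 (Ashton, w=100) cum 309
⇒ x* = 20
y-coordinate, sorted with cumulative weight:
  y=4 (Calder, w=12) cum 12
  y=13 (Ashton, w=100) cum 112
  y=17 (Elwood, w=110) cum 222  ← median
  y=20 (Brookfield, w=7) cum 229
  y=22 (Denby, w=80) cum 309
⇒ y* = 17

(20, 17)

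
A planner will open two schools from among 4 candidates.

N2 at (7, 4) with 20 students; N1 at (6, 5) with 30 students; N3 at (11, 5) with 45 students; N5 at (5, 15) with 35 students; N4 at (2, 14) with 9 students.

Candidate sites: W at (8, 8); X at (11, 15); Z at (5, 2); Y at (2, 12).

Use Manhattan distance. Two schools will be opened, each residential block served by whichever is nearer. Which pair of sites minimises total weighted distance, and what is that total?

{W, Y}, total 748

Evaluate every pair (each demand assigned to the nearer of the two):
  {W, Y}: total = 748
  {W, X}: total = 820
  {Z, Y}: total = 833
  {X, Z}: total = 905
  {W, Z}: total = 928
  {X, Y}: total = 1268
Best pair: {W, Y} with total 748.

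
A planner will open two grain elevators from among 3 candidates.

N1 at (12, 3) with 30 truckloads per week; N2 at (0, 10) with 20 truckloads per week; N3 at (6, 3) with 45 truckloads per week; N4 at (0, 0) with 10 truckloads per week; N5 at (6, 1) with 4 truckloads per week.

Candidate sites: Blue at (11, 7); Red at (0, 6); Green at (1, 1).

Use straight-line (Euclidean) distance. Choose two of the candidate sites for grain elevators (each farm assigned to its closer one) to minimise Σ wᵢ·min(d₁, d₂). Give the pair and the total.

{Blue, Green}, total 581.3

Evaluate every pair (each demand assigned to the nearer of the two):
  {Blue, Green}: total = 581.3
  {Blue, Red}: total = 583.1
  {Red, Green}: total = 691.9
Best pair: {Blue, Green} with total 581.3.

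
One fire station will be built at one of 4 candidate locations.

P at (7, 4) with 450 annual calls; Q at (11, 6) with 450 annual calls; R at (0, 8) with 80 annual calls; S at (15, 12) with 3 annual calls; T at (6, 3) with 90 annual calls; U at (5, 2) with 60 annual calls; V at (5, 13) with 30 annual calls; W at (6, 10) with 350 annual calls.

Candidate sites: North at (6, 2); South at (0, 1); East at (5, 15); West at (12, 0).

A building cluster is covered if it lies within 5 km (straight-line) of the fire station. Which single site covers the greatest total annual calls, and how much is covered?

Coverage radius r = 5 km; a point is covered iff (Δx)²+(Δy)² ≤ 5² = 25.
  North (6, 2): covers {P, T, U} → 600
  South (0, 1): covers {none} → 0
  East (5, 15): covers {V} → 30
  West (12, 0): covers {none} → 0
Maximum coverage at North: 600 annual calls.

North, covering 600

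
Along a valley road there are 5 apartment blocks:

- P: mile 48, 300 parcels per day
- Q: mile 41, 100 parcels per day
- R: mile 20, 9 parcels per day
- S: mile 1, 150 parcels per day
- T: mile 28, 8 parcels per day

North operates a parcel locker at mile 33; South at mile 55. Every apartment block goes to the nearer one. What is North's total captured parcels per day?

267

The indifferent point is the midpoint (33+55)/2 = 44; apartment blocks left of it (closer to North at 33) go to North, those right go to South.
  S at 1 (w=150) → North
  R at 20 (w=9) → North
  T at 28 (w=8) → North
  Q at 41 (w=100) → North
  P at 48 (w=300) → South
North captures 267; South captures 300.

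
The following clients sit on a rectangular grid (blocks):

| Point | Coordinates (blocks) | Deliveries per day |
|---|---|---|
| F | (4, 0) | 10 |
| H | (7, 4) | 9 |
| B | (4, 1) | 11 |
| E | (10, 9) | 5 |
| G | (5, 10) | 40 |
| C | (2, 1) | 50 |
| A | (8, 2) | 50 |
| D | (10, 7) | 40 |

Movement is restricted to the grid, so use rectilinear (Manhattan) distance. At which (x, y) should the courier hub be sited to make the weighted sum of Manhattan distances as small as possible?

Manhattan distance separates: Σwᵢ(|x−xᵢ|+|y−yᵢ|) = Σwᵢ|x−xᵢ| + Σwᵢ|y−yᵢ|, so x and y are optimised independently as 1-D weighted medians.
Total weight W = 215; half = 107.5.
x-coordinate, sorted with cumulative weight:
  x=2 (C, w=50) cum 50
  x=4 (F, w=10) cum 60
  x=4 (B, w=11) cum 71
  x=5 (G, w=40) cum 111  ← median
  x=7 (H, w=9) cum 120
  x=8 (A, w=50) cum 170
  x=10 (E, w=5) cum 175
  x=10 (D, w=40) cum 215
⇒ x* = 5
y-coordinate, sorted with cumulative weight:
  y=0 (F, w=10) cum 10
  y=1 (B, w=11) cum 21
  y=1 (C, w=50) cum 71
  y=2 (A, w=50) cum 121  ← median
  y=4 (H, w=9) cum 130
  y=7 (D, w=40) cum 170
  y=9 (E, w=5) cum 175
  y=10 (G, w=40) cum 215
⇒ y* = 2

(5, 2)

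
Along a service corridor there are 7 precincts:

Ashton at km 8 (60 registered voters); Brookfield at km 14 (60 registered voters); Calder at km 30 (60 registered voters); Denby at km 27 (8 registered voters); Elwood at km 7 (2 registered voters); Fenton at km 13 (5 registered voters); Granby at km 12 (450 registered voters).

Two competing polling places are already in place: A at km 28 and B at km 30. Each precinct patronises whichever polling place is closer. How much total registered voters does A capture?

585

The indifferent point is the midpoint (28+30)/2 = 29; precincts left of it (closer to A at 28) go to A, those right go to B.
  Elwood at 7 (w=2) → A
  Ashton at 8 (w=60) → A
  Granby at 12 (w=450) → A
  Fenton at 13 (w=5) → A
  Brookfield at 14 (w=60) → A
  Denby at 27 (w=8) → A
  Calder at 30 (w=60) → B
A captures 585; B captures 60.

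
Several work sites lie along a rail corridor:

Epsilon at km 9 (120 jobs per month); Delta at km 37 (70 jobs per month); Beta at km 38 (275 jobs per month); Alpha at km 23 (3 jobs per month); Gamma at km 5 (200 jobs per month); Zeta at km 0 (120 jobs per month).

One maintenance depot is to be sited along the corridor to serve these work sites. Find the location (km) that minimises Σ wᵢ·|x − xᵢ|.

x = 9

For a sum of weighted absolute distances on a line, the optimum is the weighted median (not the mean). Total weight W = 788; half-weight = 394.
Sort by position and accumulate weight:
  km 0 (Zeta, w=120) → cum 120
  km 5 (Gamma, w=200) → cum 320
  km 9 (Epsilon, w=120) → cum 440  ≥ 394 → median here
  km 23 (Alpha, w=3) → cum 443
  km 37 (Delta, w=70) → cum 513
  km 38 (Beta, w=275) → cum 788
Optimal location: km 9.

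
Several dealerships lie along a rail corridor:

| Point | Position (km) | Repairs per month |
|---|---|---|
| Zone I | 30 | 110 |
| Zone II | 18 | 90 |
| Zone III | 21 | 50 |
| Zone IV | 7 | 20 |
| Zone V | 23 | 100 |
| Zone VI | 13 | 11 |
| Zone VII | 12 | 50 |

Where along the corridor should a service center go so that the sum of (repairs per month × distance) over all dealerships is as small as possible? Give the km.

For a sum of weighted absolute distances on a line, the optimum is the weighted median (not the mean). Total weight W = 431; half-weight = 215.5.
Sort by position and accumulate weight:
  km 7 (Zone IV, w=20) → cum 20
  km 12 (Zone VII, w=50) → cum 70
  km 13 (Zone VI, w=11) → cum 81
  km 18 (Zone II, w=90) → cum 171
  km 21 (Zone III, w=50) → cum 221  ≥ 215.5 → median here
  km 23 (Zone V, w=100) → cum 321
  km 30 (Zone I, w=110) → cum 431
Optimal location: km 21.

x = 21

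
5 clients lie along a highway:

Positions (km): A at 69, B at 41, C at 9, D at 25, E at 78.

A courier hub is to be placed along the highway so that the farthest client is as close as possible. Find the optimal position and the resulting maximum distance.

The 1-center on a line is the midpoint of the two extreme points: leftmost at 9, rightmost at 78.
Optimal location = (9 + 78)/2 = 43.5; maximum distance = (78 − 9)/2 = 34.5.

location 43.5, max distance 34.5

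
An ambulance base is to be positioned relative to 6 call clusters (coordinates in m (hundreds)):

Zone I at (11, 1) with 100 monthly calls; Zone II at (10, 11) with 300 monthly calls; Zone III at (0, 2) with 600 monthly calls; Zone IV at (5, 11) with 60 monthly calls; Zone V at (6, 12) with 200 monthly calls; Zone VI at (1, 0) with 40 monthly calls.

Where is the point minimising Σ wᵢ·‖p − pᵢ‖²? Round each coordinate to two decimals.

(4.34, 5.89)

The minimiser of Σwᵢ‖p−pᵢ‖² is the weighted centroid p* = (Σwᵢpᵢ)/(Σwᵢ).
Σwᵢ = 1300.
Σwᵢxᵢ = 100·11 + 300·10 + 600·0 + 60·5 + 200·6 + 40·1 = 5640.
Σwᵢyᵢ = 100·1 + 300·11 + 600·2 + 60·11 + 200·12 + 40·0 = 7660.
x* = 5640/1300 = 4.34, y* = 7660/1300 = 5.89.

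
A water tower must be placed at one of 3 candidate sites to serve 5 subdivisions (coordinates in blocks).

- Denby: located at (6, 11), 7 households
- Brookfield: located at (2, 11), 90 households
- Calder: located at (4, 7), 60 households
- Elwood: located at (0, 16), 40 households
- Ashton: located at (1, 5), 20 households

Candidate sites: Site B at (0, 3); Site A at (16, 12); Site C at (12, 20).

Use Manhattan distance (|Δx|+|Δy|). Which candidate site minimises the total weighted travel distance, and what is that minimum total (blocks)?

Total weighted distance at each candidate:
  Site B (0, 3): total = 2058
  Site A (16, 12): total = 3687
  Site C (12, 20): total = 4235
Minimum is at Site B with total 2058 blocks.

Site B, total 2058 blocks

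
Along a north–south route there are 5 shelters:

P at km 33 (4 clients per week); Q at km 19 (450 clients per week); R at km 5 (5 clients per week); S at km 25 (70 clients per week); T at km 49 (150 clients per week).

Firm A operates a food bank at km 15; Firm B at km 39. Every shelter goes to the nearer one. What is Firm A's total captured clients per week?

The indifferent point is the midpoint (15+39)/2 = 27; shelters left of it (closer to Firm A at 15) go to Firm A, those right go to Firm B.
  R at 5 (w=5) → Firm A
  Q at 19 (w=450) → Firm A
  S at 25 (w=70) → Firm A
  P at 33 (w=4) → Firm B
  T at 49 (w=150) → Firm B
Firm A captures 525; Firm B captures 154.

525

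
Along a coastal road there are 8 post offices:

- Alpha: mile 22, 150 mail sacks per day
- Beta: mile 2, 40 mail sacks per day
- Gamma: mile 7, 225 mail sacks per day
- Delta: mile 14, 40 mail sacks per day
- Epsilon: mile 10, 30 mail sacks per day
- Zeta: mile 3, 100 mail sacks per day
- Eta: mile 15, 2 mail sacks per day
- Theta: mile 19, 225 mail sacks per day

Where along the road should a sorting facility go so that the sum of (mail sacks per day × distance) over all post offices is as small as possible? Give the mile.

x = 14

For a sum of weighted absolute distances on a line, the optimum is the weighted median (not the mean). Total weight W = 812; half-weight = 406.
Sort by position and accumulate weight:
  mile 2 (Beta, w=40) → cum 40
  mile 3 (Zeta, w=100) → cum 140
  mile 7 (Gamma, w=225) → cum 365
  mile 10 (Epsilon, w=30) → cum 395
  mile 14 (Delta, w=40) → cum 435  ≥ 406 → median here
  mile 15 (Eta, w=2) → cum 437
  mile 19 (Theta, w=225) → cum 662
  mile 22 (Alpha, w=150) → cum 812
Optimal location: mile 14.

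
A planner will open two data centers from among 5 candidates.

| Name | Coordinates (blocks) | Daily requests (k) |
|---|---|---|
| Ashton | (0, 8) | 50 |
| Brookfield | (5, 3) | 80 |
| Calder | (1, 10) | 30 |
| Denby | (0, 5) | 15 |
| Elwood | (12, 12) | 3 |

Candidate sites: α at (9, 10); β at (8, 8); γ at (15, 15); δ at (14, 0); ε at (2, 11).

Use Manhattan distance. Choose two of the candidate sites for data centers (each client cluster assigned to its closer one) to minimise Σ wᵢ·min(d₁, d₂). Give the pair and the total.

{β, ε}, total 1094

Evaluate every pair (each demand assigned to the nearer of the two):
  {β, ε}: total = 1094
  {α, ε}: total = 1325
  {γ, ε}: total = 1328
  {δ, ε}: total = 1343
  {α, β}: total = 1460
  {β, γ}: total = 1493
  {β, δ}: total = 1499
  {α, γ}: total = 1895
  {α, δ}: total = 1895
  {γ, δ}: total = 2933
Best pair: {β, ε} with total 1094.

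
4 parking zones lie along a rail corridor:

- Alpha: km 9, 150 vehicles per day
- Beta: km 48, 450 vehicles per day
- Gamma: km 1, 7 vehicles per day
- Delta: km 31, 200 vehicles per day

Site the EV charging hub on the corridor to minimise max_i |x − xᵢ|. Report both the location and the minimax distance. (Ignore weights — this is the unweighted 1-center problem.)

The 1-center on a line is the midpoint of the two extreme points: leftmost at 1, rightmost at 48.
Optimal location = (1 + 48)/2 = 24.5; maximum distance = (48 − 1)/2 = 23.5.

location 24.5, max distance 23.5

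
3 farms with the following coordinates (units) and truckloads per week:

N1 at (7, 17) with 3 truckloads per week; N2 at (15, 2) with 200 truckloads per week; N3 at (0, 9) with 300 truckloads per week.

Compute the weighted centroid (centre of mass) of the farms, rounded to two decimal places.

The minimiser of Σwᵢ‖p−pᵢ‖² is the weighted centroid p* = (Σwᵢpᵢ)/(Σwᵢ).
Σwᵢ = 503.
Σwᵢxᵢ = 3·7 + 200·15 + 300·0 = 3021.
Σwᵢyᵢ = 3·17 + 200·2 + 300·9 = 3151.
x* = 3021/503 = 6.01, y* = 3151/503 = 6.26.

(6.01, 6.26)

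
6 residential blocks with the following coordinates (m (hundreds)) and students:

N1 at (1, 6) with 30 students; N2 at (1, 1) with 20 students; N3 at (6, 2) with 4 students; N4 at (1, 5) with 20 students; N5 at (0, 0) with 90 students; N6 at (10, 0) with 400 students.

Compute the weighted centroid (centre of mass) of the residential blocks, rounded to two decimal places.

The minimiser of Σwᵢ‖p−pᵢ‖² is the weighted centroid p* = (Σwᵢpᵢ)/(Σwᵢ).
Σwᵢ = 564.
Σwᵢxᵢ = 30·1 + 20·1 + 4·6 + 20·1 + 90·0 + 400·10 = 4094.
Σwᵢyᵢ = 30·6 + 20·1 + 4·2 + 20·5 + 90·0 + 400·0 = 308.
x* = 4094/564 = 7.26, y* = 308/564 = 0.55.

(7.26, 0.55)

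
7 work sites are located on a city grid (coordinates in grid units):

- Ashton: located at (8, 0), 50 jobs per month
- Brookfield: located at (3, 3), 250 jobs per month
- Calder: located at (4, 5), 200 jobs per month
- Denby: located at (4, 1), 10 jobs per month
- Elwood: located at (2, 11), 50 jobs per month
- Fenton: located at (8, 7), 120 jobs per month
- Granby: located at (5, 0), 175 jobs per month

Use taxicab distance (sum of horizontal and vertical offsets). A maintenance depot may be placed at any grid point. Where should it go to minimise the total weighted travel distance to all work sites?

(4, 3)

Manhattan distance separates: Σwᵢ(|x−xᵢ|+|y−yᵢ|) = Σwᵢ|x−xᵢ| + Σwᵢ|y−yᵢ|, so x and y are optimised independently as 1-D weighted medians.
Total weight W = 855; half = 427.5.
x-coordinate, sorted with cumulative weight:
  x=2 (Elwood, w=50) cum 50
  x=3 (Brookfield, w=250) cum 300
  x=4 (Calder, w=200) cum 500  ← median
  x=4 (Denby, w=10) cum 510
  x=5 (Granby, w=175) cum 685
  x=8 (Ashton, w=50) cum 735
  x=8 (Fenton, w=120) cum 855
⇒ x* = 4
y-coordinate, sorted with cumulative weight:
  y=0 (Ashton, w=50) cum 50
  y=0 (Granby, w=175) cum 225
  y=1 (Denby, w=10) cum 235
  y=3 (Brookfield, w=250) cum 485  ← median
  y=5 (Calder, w=200) cum 685
  y=7 (Fenton, w=120) cum 805
  y=11 (Elwood, w=50) cum 855
⇒ y* = 3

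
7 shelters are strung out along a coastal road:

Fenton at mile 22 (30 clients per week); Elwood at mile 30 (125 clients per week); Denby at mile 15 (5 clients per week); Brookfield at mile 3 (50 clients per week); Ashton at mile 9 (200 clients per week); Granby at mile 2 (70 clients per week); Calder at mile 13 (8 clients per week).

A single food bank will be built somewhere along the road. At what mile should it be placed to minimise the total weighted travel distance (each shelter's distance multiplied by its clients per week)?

For a sum of weighted absolute distances on a line, the optimum is the weighted median (not the mean). Total weight W = 488; half-weight = 244.
Sort by position and accumulate weight:
  mile 2 (Granby, w=70) → cum 70
  mile 3 (Brookfield, w=50) → cum 120
  mile 9 (Ashton, w=200) → cum 320  ≥ 244 → median here
  mile 13 (Calder, w=8) → cum 328
  mile 15 (Denby, w=5) → cum 333
  mile 22 (Fenton, w=30) → cum 363
  mile 30 (Elwood, w=125) → cum 488
Optimal location: mile 9.

x = 9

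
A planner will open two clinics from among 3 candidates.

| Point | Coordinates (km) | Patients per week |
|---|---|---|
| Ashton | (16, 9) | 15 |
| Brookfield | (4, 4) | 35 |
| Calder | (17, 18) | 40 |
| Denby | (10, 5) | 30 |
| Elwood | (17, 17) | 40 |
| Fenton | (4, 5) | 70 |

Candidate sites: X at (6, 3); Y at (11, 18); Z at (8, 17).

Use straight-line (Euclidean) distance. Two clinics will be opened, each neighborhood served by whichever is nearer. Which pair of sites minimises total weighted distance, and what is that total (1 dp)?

{X, Y}, total 1048.2

Evaluate every pair (each demand assigned to the nearer of the two):
  {X, Y}: total = 1048.2
  {X, Z}: total = 1302.3
  {Y, Z}: total = 2364.2
Best pair: {X, Y} with total 1048.2.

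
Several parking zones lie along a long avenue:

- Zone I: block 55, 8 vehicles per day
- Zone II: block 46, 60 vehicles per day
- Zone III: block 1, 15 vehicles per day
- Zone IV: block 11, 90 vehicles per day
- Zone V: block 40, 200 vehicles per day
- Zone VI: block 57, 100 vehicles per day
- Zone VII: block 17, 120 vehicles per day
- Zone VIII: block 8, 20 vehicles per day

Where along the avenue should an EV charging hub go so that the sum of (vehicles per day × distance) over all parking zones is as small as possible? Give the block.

For a sum of weighted absolute distances on a line, the optimum is the weighted median (not the mean). Total weight W = 613; half-weight = 306.5.
Sort by position and accumulate weight:
  block 1 (Zone III, w=15) → cum 15
  block 8 (Zone VIII, w=20) → cum 35
  block 11 (Zone IV, w=90) → cum 125
  block 17 (Zone VII, w=120) → cum 245
  block 40 (Zone V, w=200) → cum 445  ≥ 306.5 → median here
  block 46 (Zone II, w=60) → cum 505
  block 55 (Zone I, w=8) → cum 513
  block 57 (Zone VI, w=100) → cum 613
Optimal location: block 40.

x = 40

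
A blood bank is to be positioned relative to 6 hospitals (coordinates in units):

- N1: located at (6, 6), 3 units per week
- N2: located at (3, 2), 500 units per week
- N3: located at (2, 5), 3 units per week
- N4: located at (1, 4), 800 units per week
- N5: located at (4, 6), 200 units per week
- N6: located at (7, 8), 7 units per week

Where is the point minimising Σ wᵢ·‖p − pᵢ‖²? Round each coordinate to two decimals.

The minimiser of Σwᵢ‖p−pᵢ‖² is the weighted centroid p* = (Σwᵢpᵢ)/(Σwᵢ).
Σwᵢ = 1513.
Σwᵢxᵢ = 3·6 + 500·3 + 3·2 + 800·1 + 200·4 + 7·7 = 3173.
Σwᵢyᵢ = 3·6 + 500·2 + 3·5 + 800·4 + 200·6 + 7·8 = 5489.
x* = 3173/1513 = 2.10, y* = 5489/1513 = 3.63.

(2.10, 3.63)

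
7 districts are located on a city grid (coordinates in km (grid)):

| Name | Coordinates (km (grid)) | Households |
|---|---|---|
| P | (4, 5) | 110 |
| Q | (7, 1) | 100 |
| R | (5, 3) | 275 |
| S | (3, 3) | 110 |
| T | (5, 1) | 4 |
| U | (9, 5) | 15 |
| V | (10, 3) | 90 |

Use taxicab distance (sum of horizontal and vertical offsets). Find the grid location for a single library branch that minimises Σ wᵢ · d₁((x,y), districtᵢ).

(5, 3)

Manhattan distance separates: Σwᵢ(|x−xᵢ|+|y−yᵢ|) = Σwᵢ|x−xᵢ| + Σwᵢ|y−yᵢ|, so x and y are optimised independently as 1-D weighted medians.
Total weight W = 704; half = 352.
x-coordinate, sorted with cumulative weight:
  x=3 (S, w=110) cum 110
  x=4 (P, w=110) cum 220
  x=5 (R, w=275) cum 495  ← median
  x=5 (T, w=4) cum 499
  x=7 (Q, w=100) cum 599
  x=9 (U, w=15) cum 614
  x=10 (V, w=90) cum 704
⇒ x* = 5
y-coordinate, sorted with cumulative weight:
  y=1 (Q, w=100) cum 100
  y=1 (T, w=4) cum 104
  y=3 (R, w=275) cum 379  ← median
  y=3 (S, w=110) cum 489
  y=3 (V, w=90) cum 579
  y=5 (P, w=110) cum 689
  y=5 (U, w=15) cum 704
⇒ y* = 3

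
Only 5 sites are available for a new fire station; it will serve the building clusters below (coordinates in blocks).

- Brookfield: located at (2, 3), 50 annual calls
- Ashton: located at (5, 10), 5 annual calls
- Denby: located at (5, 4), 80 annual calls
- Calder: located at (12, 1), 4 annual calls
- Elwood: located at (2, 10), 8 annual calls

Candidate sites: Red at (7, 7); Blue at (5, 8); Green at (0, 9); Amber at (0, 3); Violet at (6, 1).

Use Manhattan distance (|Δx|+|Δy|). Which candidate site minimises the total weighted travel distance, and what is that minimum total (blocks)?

Amber, total 768 blocks

Total weighted distance at each candidate:
  Red (7, 7): total = 983
  Blue (5, 8): total = 826
  Green (0, 9): total = 1334
  Amber (0, 3): total = 768
  Violet (6, 1): total = 798
Minimum is at Amber with total 768 blocks.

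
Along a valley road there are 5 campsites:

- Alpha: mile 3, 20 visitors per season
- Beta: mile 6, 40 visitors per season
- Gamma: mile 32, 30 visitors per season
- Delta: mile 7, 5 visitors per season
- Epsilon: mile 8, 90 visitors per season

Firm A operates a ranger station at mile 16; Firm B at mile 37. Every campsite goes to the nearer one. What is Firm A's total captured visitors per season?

155

The indifferent point is the midpoint (16+37)/2 = 26.5; campsites left of it (closer to Firm A at 16) go to Firm A, those right go to Firm B.
  Alpha at 3 (w=20) → Firm A
  Beta at 6 (w=40) → Firm A
  Delta at 7 (w=5) → Firm A
  Epsilon at 8 (w=90) → Firm A
  Gamma at 32 (w=30) → Firm B
Firm A captures 155; Firm B captures 30.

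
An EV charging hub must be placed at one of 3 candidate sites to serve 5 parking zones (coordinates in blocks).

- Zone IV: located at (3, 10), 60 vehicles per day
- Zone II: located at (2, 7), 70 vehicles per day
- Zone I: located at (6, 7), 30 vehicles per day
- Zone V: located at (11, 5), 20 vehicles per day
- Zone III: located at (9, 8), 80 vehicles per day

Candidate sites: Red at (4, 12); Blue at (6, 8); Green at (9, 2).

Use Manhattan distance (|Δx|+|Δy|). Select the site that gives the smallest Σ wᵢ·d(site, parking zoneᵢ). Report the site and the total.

Total weighted distance at each candidate:
  Red (4, 12): total = 1880
  Blue (6, 8): total = 1080
  Green (9, 2): total = 2500
Minimum is at Blue with total 1080 blocks.

Blue, total 1080 blocks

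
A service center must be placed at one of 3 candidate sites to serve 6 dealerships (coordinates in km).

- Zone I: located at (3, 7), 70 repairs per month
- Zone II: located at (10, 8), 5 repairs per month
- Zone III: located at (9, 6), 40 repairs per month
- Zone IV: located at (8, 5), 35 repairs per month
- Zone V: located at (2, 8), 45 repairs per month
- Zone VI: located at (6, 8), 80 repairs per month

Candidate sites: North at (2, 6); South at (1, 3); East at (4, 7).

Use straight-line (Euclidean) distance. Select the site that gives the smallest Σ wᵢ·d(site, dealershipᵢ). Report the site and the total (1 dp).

Total weighted distance at each candidate:
  North (2, 6): total = 1080.9
  South (1, 3): total = 1756.2
  East (4, 7): total = 740.4
Minimum is at East with total 740.4 km.

East, total 740.4 km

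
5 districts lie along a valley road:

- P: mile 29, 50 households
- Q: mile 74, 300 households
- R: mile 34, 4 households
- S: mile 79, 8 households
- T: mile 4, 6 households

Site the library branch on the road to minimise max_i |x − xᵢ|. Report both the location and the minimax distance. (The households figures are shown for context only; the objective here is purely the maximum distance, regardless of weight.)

The 1-center on a line is the midpoint of the two extreme points: leftmost at 4, rightmost at 79.
Optimal location = (4 + 79)/2 = 41.5; maximum distance = (79 − 4)/2 = 37.5.

location 41.5, max distance 37.5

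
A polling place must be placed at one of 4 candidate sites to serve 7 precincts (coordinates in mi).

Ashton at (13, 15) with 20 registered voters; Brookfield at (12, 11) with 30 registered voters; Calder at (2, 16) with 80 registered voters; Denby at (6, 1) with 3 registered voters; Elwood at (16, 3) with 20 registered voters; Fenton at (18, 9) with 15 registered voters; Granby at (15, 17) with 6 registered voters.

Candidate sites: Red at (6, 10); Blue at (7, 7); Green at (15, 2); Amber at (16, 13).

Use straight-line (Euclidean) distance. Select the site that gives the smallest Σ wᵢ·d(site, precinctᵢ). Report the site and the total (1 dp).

Red, total 1451.6 mi

Total weighted distance at each candidate:
  Red (6, 10): total = 1451.6
  Blue (7, 7): total = 1675.5
  Green (15, 2): total = 2335.7
  Amber (16, 13): total = 1690.4
Minimum is at Red with total 1451.6 mi.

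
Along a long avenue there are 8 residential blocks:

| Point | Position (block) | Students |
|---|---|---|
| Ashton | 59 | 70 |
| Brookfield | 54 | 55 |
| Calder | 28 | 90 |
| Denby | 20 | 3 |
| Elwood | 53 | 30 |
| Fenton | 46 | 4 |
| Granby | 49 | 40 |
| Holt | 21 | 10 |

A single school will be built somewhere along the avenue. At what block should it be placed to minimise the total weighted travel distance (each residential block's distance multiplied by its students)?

For a sum of weighted absolute distances on a line, the optimum is the weighted median (not the mean). Total weight W = 302; half-weight = 151.
Sort by position and accumulate weight:
  block 20 (Denby, w=3) → cum 3
  block 21 (Holt, w=10) → cum 13
  block 28 (Calder, w=90) → cum 103
  block 46 (Fenton, w=4) → cum 107
  block 49 (Granby, w=40) → cum 147
  block 53 (Elwood, w=30) → cum 177  ≥ 151 → median here
  block 54 (Brookfield, w=55) → cum 232
  block 59 (Ashton, w=70) → cum 302
Optimal location: block 53.

x = 53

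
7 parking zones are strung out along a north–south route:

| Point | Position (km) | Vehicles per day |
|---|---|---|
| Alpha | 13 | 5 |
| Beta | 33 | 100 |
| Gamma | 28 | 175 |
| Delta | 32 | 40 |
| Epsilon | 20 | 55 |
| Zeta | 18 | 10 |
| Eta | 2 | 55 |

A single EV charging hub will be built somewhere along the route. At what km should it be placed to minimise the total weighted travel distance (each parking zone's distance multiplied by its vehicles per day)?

x = 28

For a sum of weighted absolute distances on a line, the optimum is the weighted median (not the mean). Total weight W = 440; half-weight = 220.
Sort by position and accumulate weight:
  km 2 (Eta, w=55) → cum 55
  km 13 (Alpha, w=5) → cum 60
  km 18 (Zeta, w=10) → cum 70
  km 20 (Epsilon, w=55) → cum 125
  km 28 (Gamma, w=175) → cum 300  ≥ 220 → median here
  km 32 (Delta, w=40) → cum 340
  km 33 (Beta, w=100) → cum 440
Optimal location: km 28.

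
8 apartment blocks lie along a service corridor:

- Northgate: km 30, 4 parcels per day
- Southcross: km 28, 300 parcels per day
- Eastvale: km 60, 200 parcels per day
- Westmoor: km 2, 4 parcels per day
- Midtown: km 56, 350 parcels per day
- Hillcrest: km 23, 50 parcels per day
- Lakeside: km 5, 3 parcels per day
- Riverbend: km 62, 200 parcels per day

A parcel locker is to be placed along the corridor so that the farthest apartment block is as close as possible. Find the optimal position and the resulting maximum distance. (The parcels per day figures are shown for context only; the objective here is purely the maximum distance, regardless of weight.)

The 1-center on a line is the midpoint of the two extreme points: leftmost at 2, rightmost at 62.
Optimal location = (2 + 62)/2 = 32; maximum distance = (62 − 2)/2 = 30.

location 32, max distance 30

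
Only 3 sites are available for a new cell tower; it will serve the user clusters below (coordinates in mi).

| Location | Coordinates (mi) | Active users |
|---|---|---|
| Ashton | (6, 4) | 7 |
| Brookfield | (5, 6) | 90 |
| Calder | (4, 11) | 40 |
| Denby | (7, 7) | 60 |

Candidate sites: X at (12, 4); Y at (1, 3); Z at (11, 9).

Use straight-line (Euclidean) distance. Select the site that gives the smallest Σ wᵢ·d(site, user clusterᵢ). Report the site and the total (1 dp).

Z, total 1212.8 mi

Total weighted distance at each candidate:
  X (12, 4): total = 1472.3
  Y (1, 3): total = 1260.1
  Z (11, 9): total = 1212.8
Minimum is at Z with total 1212.8 mi.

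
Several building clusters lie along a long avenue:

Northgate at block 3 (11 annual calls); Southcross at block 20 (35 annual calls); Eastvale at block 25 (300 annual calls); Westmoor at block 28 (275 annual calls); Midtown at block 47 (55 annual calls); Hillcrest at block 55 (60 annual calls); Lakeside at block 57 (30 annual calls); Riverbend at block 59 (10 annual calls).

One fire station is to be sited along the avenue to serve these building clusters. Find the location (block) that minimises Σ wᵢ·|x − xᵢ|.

x = 28

For a sum of weighted absolute distances on a line, the optimum is the weighted median (not the mean). Total weight W = 776; half-weight = 388.
Sort by position and accumulate weight:
  block 3 (Northgate, w=11) → cum 11
  block 20 (Southcross, w=35) → cum 46
  block 25 (Eastvale, w=300) → cum 346
  block 28 (Westmoor, w=275) → cum 621  ≥ 388 → median here
  block 47 (Midtown, w=55) → cum 676
  block 55 (Hillcrest, w=60) → cum 736
  block 57 (Lakeside, w=30) → cum 766
  block 59 (Riverbend, w=10) → cum 776
Optimal location: block 28.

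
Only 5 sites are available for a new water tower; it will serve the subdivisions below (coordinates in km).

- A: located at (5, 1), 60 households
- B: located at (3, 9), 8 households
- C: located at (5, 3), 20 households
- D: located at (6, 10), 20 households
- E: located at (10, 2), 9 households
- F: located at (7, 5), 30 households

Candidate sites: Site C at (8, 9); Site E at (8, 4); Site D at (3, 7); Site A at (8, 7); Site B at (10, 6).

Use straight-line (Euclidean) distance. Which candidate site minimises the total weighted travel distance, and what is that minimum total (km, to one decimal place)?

Total weighted distance at each candidate:
  Site C (8, 9): total = 920.7
  Site E (8, 4): total = 568.7
  Site D (3, 7): total = 781.4
  Site A (8, 7): total = 733.2
  Site B (10, 6): total = 845.8
Minimum is at Site E with total 568.7 km.

Site E, total 568.7 km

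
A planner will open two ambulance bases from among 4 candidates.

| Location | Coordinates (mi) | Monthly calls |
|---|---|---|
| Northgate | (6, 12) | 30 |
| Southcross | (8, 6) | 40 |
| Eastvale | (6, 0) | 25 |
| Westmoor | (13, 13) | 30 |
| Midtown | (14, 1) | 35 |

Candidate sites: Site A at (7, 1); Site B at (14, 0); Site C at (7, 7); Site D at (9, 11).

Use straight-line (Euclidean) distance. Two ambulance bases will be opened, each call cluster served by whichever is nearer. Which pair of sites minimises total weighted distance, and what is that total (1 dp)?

{Site B, Site D}, total 668.0

Evaluate every pair (each demand assigned to the nearer of the two):
  {Site B, Site D}: total = 668.0
  {Site B, Site C}: total = 675.9
  {Site A, Site D}: total = 713.3
  {Site A, Site C}: total = 744.5
  {Site C, Site D}: total = 785.1
  {Site A, Site B}: total = 996.8
Best pair: {Site B, Site D} with total 668.0.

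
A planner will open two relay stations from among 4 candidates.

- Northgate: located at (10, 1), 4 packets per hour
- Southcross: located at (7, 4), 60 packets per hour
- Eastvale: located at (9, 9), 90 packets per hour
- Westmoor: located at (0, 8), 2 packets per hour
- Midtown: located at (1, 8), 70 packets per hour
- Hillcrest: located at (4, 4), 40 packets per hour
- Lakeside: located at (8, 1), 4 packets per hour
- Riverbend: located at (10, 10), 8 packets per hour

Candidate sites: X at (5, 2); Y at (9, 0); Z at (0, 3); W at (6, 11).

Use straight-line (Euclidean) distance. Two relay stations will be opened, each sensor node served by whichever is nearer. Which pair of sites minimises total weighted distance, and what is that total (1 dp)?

{X, W}, total 1071.3

Evaluate every pair (each demand assigned to the nearer of the two):
  {X, W}: total = 1071.3
  {Y, W}: total = 1314.8
  {Z, W}: total = 1387.4
  {X, Z}: total = 1460.2
  {X, Y}: total = 1591.9
  {Y, Z}: total = 1701.9
Best pair: {X, W} with total 1071.3.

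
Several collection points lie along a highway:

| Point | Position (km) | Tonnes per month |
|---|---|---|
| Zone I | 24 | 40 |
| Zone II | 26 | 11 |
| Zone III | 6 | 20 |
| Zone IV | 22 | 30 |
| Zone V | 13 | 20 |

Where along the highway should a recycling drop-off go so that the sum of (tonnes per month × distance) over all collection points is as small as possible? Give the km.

For a sum of weighted absolute distances on a line, the optimum is the weighted median (not the mean). Total weight W = 121; half-weight = 60.5.
Sort by position and accumulate weight:
  km 6 (Zone III, w=20) → cum 20
  km 13 (Zone V, w=20) → cum 40
  km 22 (Zone IV, w=30) → cum 70  ≥ 60.5 → median here
  km 24 (Zone I, w=40) → cum 110
  km 26 (Zone II, w=11) → cum 121
Optimal location: km 22.

x = 22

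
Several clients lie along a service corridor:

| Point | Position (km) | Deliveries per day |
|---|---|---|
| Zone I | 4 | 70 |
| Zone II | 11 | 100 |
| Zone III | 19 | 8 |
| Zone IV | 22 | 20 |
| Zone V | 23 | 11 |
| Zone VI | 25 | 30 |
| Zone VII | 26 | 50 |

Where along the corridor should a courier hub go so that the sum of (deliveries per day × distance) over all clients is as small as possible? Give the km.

For a sum of weighted absolute distances on a line, the optimum is the weighted median (not the mean). Total weight W = 289; half-weight = 144.5.
Sort by position and accumulate weight:
  km 4 (Zone I, w=70) → cum 70
  km 11 (Zone II, w=100) → cum 170  ≥ 144.5 → median here
  km 19 (Zone III, w=8) → cum 178
  km 22 (Zone IV, w=20) → cum 198
  km 23 (Zone V, w=11) → cum 209
  km 25 (Zone VI, w=30) → cum 239
  km 26 (Zone VII, w=50) → cum 289
Optimal location: km 11.

x = 11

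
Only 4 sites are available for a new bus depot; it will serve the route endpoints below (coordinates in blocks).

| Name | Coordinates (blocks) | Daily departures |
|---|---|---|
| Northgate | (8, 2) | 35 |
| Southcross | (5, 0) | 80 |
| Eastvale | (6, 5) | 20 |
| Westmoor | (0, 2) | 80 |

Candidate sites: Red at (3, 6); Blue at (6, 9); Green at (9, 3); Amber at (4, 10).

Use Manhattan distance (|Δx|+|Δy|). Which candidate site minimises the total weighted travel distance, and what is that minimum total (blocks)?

Green, total 1530 blocks

Total weighted distance at each candidate:
  Red (3, 6): total = 1595
  Blue (6, 9): total = 2235
  Green (9, 3): total = 1530
  Amber (4, 10): total = 2400
Minimum is at Green with total 1530 blocks.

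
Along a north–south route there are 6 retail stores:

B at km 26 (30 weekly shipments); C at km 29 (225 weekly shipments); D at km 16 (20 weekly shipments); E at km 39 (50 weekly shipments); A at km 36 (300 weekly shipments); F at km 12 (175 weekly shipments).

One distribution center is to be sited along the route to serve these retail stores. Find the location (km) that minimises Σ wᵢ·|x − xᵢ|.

For a sum of weighted absolute distances on a line, the optimum is the weighted median (not the mean). Total weight W = 800; half-weight = 400.
Sort by position and accumulate weight:
  km 12 (F, w=175) → cum 175
  km 16 (D, w=20) → cum 195
  km 26 (B, w=30) → cum 225
  km 29 (C, w=225) → cum 450  ≥ 400 → median here
  km 36 (A, w=300) → cum 750
  km 39 (E, w=50) → cum 800
Optimal location: km 29.

x = 29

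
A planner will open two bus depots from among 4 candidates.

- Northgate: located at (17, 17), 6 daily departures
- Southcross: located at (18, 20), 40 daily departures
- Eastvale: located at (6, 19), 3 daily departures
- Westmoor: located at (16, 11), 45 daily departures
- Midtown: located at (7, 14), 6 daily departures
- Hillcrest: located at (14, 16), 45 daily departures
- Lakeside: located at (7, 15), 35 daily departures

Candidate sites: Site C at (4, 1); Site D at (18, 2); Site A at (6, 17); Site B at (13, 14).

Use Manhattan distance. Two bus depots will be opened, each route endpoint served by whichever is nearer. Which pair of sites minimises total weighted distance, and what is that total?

Evaluate every pair (each demand assigned to the nearer of the two):
  {Site A, Site B}: total = 1022
  {Site C, Site B}: total = 1204
  {Site D, Site B}: total = 1204
  {Site D, Site A}: total = 1701
  {Site C, Site A}: total = 1926
  {Site C, Site D}: total = 2872
Best pair: {Site A, Site B} with total 1022.

{Site A, Site B}, total 1022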